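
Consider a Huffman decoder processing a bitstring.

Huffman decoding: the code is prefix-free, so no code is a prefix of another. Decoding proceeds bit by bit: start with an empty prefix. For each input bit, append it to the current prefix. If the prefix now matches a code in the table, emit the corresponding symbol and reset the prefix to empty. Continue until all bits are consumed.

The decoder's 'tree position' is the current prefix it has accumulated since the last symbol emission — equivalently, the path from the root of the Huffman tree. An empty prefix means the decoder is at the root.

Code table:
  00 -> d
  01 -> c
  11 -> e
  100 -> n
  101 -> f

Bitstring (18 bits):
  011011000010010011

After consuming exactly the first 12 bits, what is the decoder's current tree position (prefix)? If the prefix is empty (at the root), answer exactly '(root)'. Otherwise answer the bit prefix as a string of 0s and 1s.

Bit 0: prefix='0' (no match yet)
Bit 1: prefix='01' -> emit 'c', reset
Bit 2: prefix='1' (no match yet)
Bit 3: prefix='10' (no match yet)
Bit 4: prefix='101' -> emit 'f', reset
Bit 5: prefix='1' (no match yet)
Bit 6: prefix='10' (no match yet)
Bit 7: prefix='100' -> emit 'n', reset
Bit 8: prefix='0' (no match yet)
Bit 9: prefix='00' -> emit 'd', reset
Bit 10: prefix='1' (no match yet)
Bit 11: prefix='10' (no match yet)

Answer: 10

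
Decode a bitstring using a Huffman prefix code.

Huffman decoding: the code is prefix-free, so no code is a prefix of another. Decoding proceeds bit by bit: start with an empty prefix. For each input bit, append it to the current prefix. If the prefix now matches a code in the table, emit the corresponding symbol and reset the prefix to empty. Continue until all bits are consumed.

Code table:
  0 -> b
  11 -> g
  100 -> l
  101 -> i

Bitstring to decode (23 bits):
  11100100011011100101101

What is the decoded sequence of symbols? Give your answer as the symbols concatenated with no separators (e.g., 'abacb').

Answer: gllbgbglii

Derivation:
Bit 0: prefix='1' (no match yet)
Bit 1: prefix='11' -> emit 'g', reset
Bit 2: prefix='1' (no match yet)
Bit 3: prefix='10' (no match yet)
Bit 4: prefix='100' -> emit 'l', reset
Bit 5: prefix='1' (no match yet)
Bit 6: prefix='10' (no match yet)
Bit 7: prefix='100' -> emit 'l', reset
Bit 8: prefix='0' -> emit 'b', reset
Bit 9: prefix='1' (no match yet)
Bit 10: prefix='11' -> emit 'g', reset
Bit 11: prefix='0' -> emit 'b', reset
Bit 12: prefix='1' (no match yet)
Bit 13: prefix='11' -> emit 'g', reset
Bit 14: prefix='1' (no match yet)
Bit 15: prefix='10' (no match yet)
Bit 16: prefix='100' -> emit 'l', reset
Bit 17: prefix='1' (no match yet)
Bit 18: prefix='10' (no match yet)
Bit 19: prefix='101' -> emit 'i', reset
Bit 20: prefix='1' (no match yet)
Bit 21: prefix='10' (no match yet)
Bit 22: prefix='101' -> emit 'i', reset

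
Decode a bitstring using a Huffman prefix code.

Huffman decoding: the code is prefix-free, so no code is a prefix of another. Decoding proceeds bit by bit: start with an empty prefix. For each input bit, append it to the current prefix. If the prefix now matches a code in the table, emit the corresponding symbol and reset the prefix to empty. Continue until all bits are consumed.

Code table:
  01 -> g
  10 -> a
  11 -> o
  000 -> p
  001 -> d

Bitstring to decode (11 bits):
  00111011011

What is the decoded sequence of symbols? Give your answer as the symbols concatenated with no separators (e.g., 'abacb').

Answer: dogao

Derivation:
Bit 0: prefix='0' (no match yet)
Bit 1: prefix='00' (no match yet)
Bit 2: prefix='001' -> emit 'd', reset
Bit 3: prefix='1' (no match yet)
Bit 4: prefix='11' -> emit 'o', reset
Bit 5: prefix='0' (no match yet)
Bit 6: prefix='01' -> emit 'g', reset
Bit 7: prefix='1' (no match yet)
Bit 8: prefix='10' -> emit 'a', reset
Bit 9: prefix='1' (no match yet)
Bit 10: prefix='11' -> emit 'o', reset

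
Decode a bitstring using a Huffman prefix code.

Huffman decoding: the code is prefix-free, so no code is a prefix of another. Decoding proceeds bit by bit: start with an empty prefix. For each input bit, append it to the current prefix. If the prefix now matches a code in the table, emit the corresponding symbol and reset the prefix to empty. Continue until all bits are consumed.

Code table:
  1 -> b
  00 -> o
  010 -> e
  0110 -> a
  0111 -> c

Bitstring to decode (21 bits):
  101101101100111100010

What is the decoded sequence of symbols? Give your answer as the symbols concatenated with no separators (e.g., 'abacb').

Answer: babbacboe

Derivation:
Bit 0: prefix='1' -> emit 'b', reset
Bit 1: prefix='0' (no match yet)
Bit 2: prefix='01' (no match yet)
Bit 3: prefix='011' (no match yet)
Bit 4: prefix='0110' -> emit 'a', reset
Bit 5: prefix='1' -> emit 'b', reset
Bit 6: prefix='1' -> emit 'b', reset
Bit 7: prefix='0' (no match yet)
Bit 8: prefix='01' (no match yet)
Bit 9: prefix='011' (no match yet)
Bit 10: prefix='0110' -> emit 'a', reset
Bit 11: prefix='0' (no match yet)
Bit 12: prefix='01' (no match yet)
Bit 13: prefix='011' (no match yet)
Bit 14: prefix='0111' -> emit 'c', reset
Bit 15: prefix='1' -> emit 'b', reset
Bit 16: prefix='0' (no match yet)
Bit 17: prefix='00' -> emit 'o', reset
Bit 18: prefix='0' (no match yet)
Bit 19: prefix='01' (no match yet)
Bit 20: prefix='010' -> emit 'e', reset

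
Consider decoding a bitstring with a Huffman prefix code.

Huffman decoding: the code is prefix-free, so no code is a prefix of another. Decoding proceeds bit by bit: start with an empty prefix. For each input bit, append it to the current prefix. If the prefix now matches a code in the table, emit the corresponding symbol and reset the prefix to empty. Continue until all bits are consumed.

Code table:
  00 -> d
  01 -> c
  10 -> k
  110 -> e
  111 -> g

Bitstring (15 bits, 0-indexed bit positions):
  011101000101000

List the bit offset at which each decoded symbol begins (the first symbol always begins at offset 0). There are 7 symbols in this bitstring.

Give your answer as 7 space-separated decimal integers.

Bit 0: prefix='0' (no match yet)
Bit 1: prefix='01' -> emit 'c', reset
Bit 2: prefix='1' (no match yet)
Bit 3: prefix='11' (no match yet)
Bit 4: prefix='110' -> emit 'e', reset
Bit 5: prefix='1' (no match yet)
Bit 6: prefix='10' -> emit 'k', reset
Bit 7: prefix='0' (no match yet)
Bit 8: prefix='00' -> emit 'd', reset
Bit 9: prefix='1' (no match yet)
Bit 10: prefix='10' -> emit 'k', reset
Bit 11: prefix='1' (no match yet)
Bit 12: prefix='10' -> emit 'k', reset
Bit 13: prefix='0' (no match yet)
Bit 14: prefix='00' -> emit 'd', reset

Answer: 0 2 5 7 9 11 13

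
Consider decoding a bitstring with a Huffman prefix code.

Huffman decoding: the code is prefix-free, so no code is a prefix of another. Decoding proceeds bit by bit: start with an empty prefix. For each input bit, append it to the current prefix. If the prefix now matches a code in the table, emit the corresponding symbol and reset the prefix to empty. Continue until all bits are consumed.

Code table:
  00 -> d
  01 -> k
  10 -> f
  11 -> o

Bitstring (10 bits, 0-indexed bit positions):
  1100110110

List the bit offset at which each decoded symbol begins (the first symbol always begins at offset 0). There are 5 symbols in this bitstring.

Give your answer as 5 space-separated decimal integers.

Bit 0: prefix='1' (no match yet)
Bit 1: prefix='11' -> emit 'o', reset
Bit 2: prefix='0' (no match yet)
Bit 3: prefix='00' -> emit 'd', reset
Bit 4: prefix='1' (no match yet)
Bit 5: prefix='11' -> emit 'o', reset
Bit 6: prefix='0' (no match yet)
Bit 7: prefix='01' -> emit 'k', reset
Bit 8: prefix='1' (no match yet)
Bit 9: prefix='10' -> emit 'f', reset

Answer: 0 2 4 6 8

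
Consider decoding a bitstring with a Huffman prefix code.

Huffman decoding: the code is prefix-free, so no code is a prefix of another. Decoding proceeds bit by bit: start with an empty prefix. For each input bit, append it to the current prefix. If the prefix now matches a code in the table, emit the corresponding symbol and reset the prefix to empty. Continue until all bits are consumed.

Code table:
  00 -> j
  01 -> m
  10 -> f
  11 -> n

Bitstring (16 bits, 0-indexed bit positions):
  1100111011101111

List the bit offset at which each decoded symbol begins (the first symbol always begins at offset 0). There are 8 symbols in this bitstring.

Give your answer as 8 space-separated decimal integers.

Bit 0: prefix='1' (no match yet)
Bit 1: prefix='11' -> emit 'n', reset
Bit 2: prefix='0' (no match yet)
Bit 3: prefix='00' -> emit 'j', reset
Bit 4: prefix='1' (no match yet)
Bit 5: prefix='11' -> emit 'n', reset
Bit 6: prefix='1' (no match yet)
Bit 7: prefix='10' -> emit 'f', reset
Bit 8: prefix='1' (no match yet)
Bit 9: prefix='11' -> emit 'n', reset
Bit 10: prefix='1' (no match yet)
Bit 11: prefix='10' -> emit 'f', reset
Bit 12: prefix='1' (no match yet)
Bit 13: prefix='11' -> emit 'n', reset
Bit 14: prefix='1' (no match yet)
Bit 15: prefix='11' -> emit 'n', reset

Answer: 0 2 4 6 8 10 12 14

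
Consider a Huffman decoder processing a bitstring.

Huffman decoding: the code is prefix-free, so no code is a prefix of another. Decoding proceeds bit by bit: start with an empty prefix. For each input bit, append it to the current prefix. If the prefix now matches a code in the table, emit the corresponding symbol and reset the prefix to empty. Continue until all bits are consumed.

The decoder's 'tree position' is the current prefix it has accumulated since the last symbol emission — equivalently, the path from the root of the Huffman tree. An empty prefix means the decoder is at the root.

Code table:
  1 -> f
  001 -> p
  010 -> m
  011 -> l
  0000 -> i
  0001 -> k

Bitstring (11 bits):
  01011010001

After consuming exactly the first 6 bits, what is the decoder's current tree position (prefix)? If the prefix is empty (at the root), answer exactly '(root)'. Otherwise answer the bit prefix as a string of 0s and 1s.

Answer: 0

Derivation:
Bit 0: prefix='0' (no match yet)
Bit 1: prefix='01' (no match yet)
Bit 2: prefix='010' -> emit 'm', reset
Bit 3: prefix='1' -> emit 'f', reset
Bit 4: prefix='1' -> emit 'f', reset
Bit 5: prefix='0' (no match yet)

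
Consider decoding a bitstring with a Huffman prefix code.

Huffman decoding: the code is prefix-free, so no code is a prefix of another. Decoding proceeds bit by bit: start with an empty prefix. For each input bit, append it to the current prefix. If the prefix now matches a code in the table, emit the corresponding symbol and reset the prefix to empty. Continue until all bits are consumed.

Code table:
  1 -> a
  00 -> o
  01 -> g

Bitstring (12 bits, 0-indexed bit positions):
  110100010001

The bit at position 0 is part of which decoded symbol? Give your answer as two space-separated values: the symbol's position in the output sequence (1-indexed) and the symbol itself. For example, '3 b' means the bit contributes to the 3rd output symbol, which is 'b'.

Answer: 1 a

Derivation:
Bit 0: prefix='1' -> emit 'a', reset
Bit 1: prefix='1' -> emit 'a', reset
Bit 2: prefix='0' (no match yet)
Bit 3: prefix='01' -> emit 'g', reset
Bit 4: prefix='0' (no match yet)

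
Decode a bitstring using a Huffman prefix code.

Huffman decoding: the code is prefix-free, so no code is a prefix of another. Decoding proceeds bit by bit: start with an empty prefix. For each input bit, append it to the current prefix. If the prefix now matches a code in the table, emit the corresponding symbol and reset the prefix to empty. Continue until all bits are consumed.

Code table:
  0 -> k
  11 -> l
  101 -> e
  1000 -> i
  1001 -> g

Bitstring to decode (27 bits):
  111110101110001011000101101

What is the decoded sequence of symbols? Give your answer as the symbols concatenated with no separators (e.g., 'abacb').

Bit 0: prefix='1' (no match yet)
Bit 1: prefix='11' -> emit 'l', reset
Bit 2: prefix='1' (no match yet)
Bit 3: prefix='11' -> emit 'l', reset
Bit 4: prefix='1' (no match yet)
Bit 5: prefix='10' (no match yet)
Bit 6: prefix='101' -> emit 'e', reset
Bit 7: prefix='0' -> emit 'k', reset
Bit 8: prefix='1' (no match yet)
Bit 9: prefix='11' -> emit 'l', reset
Bit 10: prefix='1' (no match yet)
Bit 11: prefix='10' (no match yet)
Bit 12: prefix='100' (no match yet)
Bit 13: prefix='1000' -> emit 'i', reset
Bit 14: prefix='1' (no match yet)
Bit 15: prefix='10' (no match yet)
Bit 16: prefix='101' -> emit 'e', reset
Bit 17: prefix='1' (no match yet)
Bit 18: prefix='10' (no match yet)
Bit 19: prefix='100' (no match yet)
Bit 20: prefix='1000' -> emit 'i', reset
Bit 21: prefix='1' (no match yet)
Bit 22: prefix='10' (no match yet)
Bit 23: prefix='101' -> emit 'e', reset
Bit 24: prefix='1' (no match yet)
Bit 25: prefix='10' (no match yet)
Bit 26: prefix='101' -> emit 'e', reset

Answer: lleklieiee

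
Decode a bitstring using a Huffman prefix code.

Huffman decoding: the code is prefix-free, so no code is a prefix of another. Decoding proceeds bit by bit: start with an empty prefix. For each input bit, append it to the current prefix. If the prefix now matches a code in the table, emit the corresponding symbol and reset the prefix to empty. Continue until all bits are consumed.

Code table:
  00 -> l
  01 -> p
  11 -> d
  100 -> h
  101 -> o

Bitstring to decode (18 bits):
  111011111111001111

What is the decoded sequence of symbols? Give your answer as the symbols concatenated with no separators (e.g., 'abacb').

Answer: dodddhdd

Derivation:
Bit 0: prefix='1' (no match yet)
Bit 1: prefix='11' -> emit 'd', reset
Bit 2: prefix='1' (no match yet)
Bit 3: prefix='10' (no match yet)
Bit 4: prefix='101' -> emit 'o', reset
Bit 5: prefix='1' (no match yet)
Bit 6: prefix='11' -> emit 'd', reset
Bit 7: prefix='1' (no match yet)
Bit 8: prefix='11' -> emit 'd', reset
Bit 9: prefix='1' (no match yet)
Bit 10: prefix='11' -> emit 'd', reset
Bit 11: prefix='1' (no match yet)
Bit 12: prefix='10' (no match yet)
Bit 13: prefix='100' -> emit 'h', reset
Bit 14: prefix='1' (no match yet)
Bit 15: prefix='11' -> emit 'd', reset
Bit 16: prefix='1' (no match yet)
Bit 17: prefix='11' -> emit 'd', reset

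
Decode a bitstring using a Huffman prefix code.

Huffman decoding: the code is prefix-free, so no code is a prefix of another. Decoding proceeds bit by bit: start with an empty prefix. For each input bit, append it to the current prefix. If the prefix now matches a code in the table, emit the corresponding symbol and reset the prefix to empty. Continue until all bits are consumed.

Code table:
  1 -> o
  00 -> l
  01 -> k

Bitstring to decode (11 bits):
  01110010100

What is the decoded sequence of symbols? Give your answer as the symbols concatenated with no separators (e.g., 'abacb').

Answer: koolokl

Derivation:
Bit 0: prefix='0' (no match yet)
Bit 1: prefix='01' -> emit 'k', reset
Bit 2: prefix='1' -> emit 'o', reset
Bit 3: prefix='1' -> emit 'o', reset
Bit 4: prefix='0' (no match yet)
Bit 5: prefix='00' -> emit 'l', reset
Bit 6: prefix='1' -> emit 'o', reset
Bit 7: prefix='0' (no match yet)
Bit 8: prefix='01' -> emit 'k', reset
Bit 9: prefix='0' (no match yet)
Bit 10: prefix='00' -> emit 'l', reset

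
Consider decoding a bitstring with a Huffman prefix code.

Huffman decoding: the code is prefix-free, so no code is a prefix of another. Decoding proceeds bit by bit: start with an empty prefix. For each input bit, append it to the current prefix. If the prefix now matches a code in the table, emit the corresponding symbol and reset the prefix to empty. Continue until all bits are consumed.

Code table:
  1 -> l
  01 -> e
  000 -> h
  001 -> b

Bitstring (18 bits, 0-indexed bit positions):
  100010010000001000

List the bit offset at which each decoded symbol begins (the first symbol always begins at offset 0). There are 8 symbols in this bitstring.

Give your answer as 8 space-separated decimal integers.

Bit 0: prefix='1' -> emit 'l', reset
Bit 1: prefix='0' (no match yet)
Bit 2: prefix='00' (no match yet)
Bit 3: prefix='000' -> emit 'h', reset
Bit 4: prefix='1' -> emit 'l', reset
Bit 5: prefix='0' (no match yet)
Bit 6: prefix='00' (no match yet)
Bit 7: prefix='001' -> emit 'b', reset
Bit 8: prefix='0' (no match yet)
Bit 9: prefix='00' (no match yet)
Bit 10: prefix='000' -> emit 'h', reset
Bit 11: prefix='0' (no match yet)
Bit 12: prefix='00' (no match yet)
Bit 13: prefix='000' -> emit 'h', reset
Bit 14: prefix='1' -> emit 'l', reset
Bit 15: prefix='0' (no match yet)
Bit 16: prefix='00' (no match yet)
Bit 17: prefix='000' -> emit 'h', reset

Answer: 0 1 4 5 8 11 14 15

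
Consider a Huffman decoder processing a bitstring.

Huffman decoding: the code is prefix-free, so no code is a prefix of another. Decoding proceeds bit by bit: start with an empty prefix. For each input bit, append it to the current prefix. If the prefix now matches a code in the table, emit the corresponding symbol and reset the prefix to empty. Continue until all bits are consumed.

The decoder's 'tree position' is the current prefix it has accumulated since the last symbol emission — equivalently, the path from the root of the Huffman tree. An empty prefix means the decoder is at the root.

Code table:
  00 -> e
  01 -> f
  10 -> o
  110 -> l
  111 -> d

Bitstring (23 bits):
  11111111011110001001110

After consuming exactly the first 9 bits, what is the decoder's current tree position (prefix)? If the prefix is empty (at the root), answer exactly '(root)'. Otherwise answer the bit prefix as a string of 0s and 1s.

Answer: (root)

Derivation:
Bit 0: prefix='1' (no match yet)
Bit 1: prefix='11' (no match yet)
Bit 2: prefix='111' -> emit 'd', reset
Bit 3: prefix='1' (no match yet)
Bit 4: prefix='11' (no match yet)
Bit 5: prefix='111' -> emit 'd', reset
Bit 6: prefix='1' (no match yet)
Bit 7: prefix='11' (no match yet)
Bit 8: prefix='110' -> emit 'l', reset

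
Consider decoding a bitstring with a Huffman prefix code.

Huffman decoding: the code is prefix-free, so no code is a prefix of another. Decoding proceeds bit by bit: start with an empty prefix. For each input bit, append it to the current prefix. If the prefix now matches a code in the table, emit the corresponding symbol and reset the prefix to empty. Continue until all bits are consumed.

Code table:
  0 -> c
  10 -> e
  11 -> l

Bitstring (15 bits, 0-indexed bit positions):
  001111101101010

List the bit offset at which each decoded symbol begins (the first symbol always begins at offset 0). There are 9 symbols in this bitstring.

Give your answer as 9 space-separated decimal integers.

Answer: 0 1 2 4 6 8 10 11 13

Derivation:
Bit 0: prefix='0' -> emit 'c', reset
Bit 1: prefix='0' -> emit 'c', reset
Bit 2: prefix='1' (no match yet)
Bit 3: prefix='11' -> emit 'l', reset
Bit 4: prefix='1' (no match yet)
Bit 5: prefix='11' -> emit 'l', reset
Bit 6: prefix='1' (no match yet)
Bit 7: prefix='10' -> emit 'e', reset
Bit 8: prefix='1' (no match yet)
Bit 9: prefix='11' -> emit 'l', reset
Bit 10: prefix='0' -> emit 'c', reset
Bit 11: prefix='1' (no match yet)
Bit 12: prefix='10' -> emit 'e', reset
Bit 13: prefix='1' (no match yet)
Bit 14: prefix='10' -> emit 'e', reset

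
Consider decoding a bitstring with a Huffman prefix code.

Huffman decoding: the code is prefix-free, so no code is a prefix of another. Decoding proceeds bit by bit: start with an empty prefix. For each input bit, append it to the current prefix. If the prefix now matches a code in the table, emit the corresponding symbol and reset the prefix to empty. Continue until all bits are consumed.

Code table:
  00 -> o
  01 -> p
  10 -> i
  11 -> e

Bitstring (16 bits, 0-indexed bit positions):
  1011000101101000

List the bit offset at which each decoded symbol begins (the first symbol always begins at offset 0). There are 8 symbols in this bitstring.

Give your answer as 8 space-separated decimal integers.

Bit 0: prefix='1' (no match yet)
Bit 1: prefix='10' -> emit 'i', reset
Bit 2: prefix='1' (no match yet)
Bit 3: prefix='11' -> emit 'e', reset
Bit 4: prefix='0' (no match yet)
Bit 5: prefix='00' -> emit 'o', reset
Bit 6: prefix='0' (no match yet)
Bit 7: prefix='01' -> emit 'p', reset
Bit 8: prefix='0' (no match yet)
Bit 9: prefix='01' -> emit 'p', reset
Bit 10: prefix='1' (no match yet)
Bit 11: prefix='10' -> emit 'i', reset
Bit 12: prefix='1' (no match yet)
Bit 13: prefix='10' -> emit 'i', reset
Bit 14: prefix='0' (no match yet)
Bit 15: prefix='00' -> emit 'o', reset

Answer: 0 2 4 6 8 10 12 14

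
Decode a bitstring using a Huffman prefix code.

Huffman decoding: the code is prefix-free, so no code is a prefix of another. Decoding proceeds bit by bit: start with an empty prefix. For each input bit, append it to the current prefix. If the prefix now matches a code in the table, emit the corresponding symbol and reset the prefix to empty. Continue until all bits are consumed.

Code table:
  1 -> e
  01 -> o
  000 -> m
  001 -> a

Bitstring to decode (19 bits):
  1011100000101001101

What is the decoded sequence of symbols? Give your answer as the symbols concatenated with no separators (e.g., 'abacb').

Bit 0: prefix='1' -> emit 'e', reset
Bit 1: prefix='0' (no match yet)
Bit 2: prefix='01' -> emit 'o', reset
Bit 3: prefix='1' -> emit 'e', reset
Bit 4: prefix='1' -> emit 'e', reset
Bit 5: prefix='0' (no match yet)
Bit 6: prefix='00' (no match yet)
Bit 7: prefix='000' -> emit 'm', reset
Bit 8: prefix='0' (no match yet)
Bit 9: prefix='00' (no match yet)
Bit 10: prefix='001' -> emit 'a', reset
Bit 11: prefix='0' (no match yet)
Bit 12: prefix='01' -> emit 'o', reset
Bit 13: prefix='0' (no match yet)
Bit 14: prefix='00' (no match yet)
Bit 15: prefix='001' -> emit 'a', reset
Bit 16: prefix='1' -> emit 'e', reset
Bit 17: prefix='0' (no match yet)
Bit 18: prefix='01' -> emit 'o', reset

Answer: eoeemaoaeo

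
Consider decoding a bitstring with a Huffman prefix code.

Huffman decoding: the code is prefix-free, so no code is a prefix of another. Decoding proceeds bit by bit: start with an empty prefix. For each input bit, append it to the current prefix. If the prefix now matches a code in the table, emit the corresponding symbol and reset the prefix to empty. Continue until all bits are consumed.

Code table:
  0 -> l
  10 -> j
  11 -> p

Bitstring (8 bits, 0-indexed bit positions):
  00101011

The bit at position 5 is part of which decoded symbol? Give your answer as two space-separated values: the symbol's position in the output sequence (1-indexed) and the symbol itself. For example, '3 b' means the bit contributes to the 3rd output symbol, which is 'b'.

Bit 0: prefix='0' -> emit 'l', reset
Bit 1: prefix='0' -> emit 'l', reset
Bit 2: prefix='1' (no match yet)
Bit 3: prefix='10' -> emit 'j', reset
Bit 4: prefix='1' (no match yet)
Bit 5: prefix='10' -> emit 'j', reset
Bit 6: prefix='1' (no match yet)
Bit 7: prefix='11' -> emit 'p', reset

Answer: 4 j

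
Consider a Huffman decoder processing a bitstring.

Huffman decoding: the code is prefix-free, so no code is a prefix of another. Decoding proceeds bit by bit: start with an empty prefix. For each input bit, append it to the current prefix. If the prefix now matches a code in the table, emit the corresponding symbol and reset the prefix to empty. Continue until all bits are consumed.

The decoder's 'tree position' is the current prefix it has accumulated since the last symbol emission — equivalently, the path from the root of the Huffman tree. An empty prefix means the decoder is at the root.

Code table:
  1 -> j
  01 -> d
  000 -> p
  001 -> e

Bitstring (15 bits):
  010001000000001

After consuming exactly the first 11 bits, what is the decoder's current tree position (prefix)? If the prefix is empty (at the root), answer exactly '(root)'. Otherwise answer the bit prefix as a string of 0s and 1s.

Bit 0: prefix='0' (no match yet)
Bit 1: prefix='01' -> emit 'd', reset
Bit 2: prefix='0' (no match yet)
Bit 3: prefix='00' (no match yet)
Bit 4: prefix='000' -> emit 'p', reset
Bit 5: prefix='1' -> emit 'j', reset
Bit 6: prefix='0' (no match yet)
Bit 7: prefix='00' (no match yet)
Bit 8: prefix='000' -> emit 'p', reset
Bit 9: prefix='0' (no match yet)
Bit 10: prefix='00' (no match yet)

Answer: 00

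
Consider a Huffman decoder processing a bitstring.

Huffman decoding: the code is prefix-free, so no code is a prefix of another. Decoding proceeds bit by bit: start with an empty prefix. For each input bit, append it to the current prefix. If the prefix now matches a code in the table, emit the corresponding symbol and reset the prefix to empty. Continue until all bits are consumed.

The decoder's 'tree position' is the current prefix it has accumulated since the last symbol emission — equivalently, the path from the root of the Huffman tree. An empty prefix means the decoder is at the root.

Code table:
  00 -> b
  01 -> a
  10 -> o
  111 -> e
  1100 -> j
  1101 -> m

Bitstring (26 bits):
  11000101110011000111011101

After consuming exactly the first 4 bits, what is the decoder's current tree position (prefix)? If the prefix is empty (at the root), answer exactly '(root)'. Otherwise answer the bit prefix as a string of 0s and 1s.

Bit 0: prefix='1' (no match yet)
Bit 1: prefix='11' (no match yet)
Bit 2: prefix='110' (no match yet)
Bit 3: prefix='1100' -> emit 'j', reset

Answer: (root)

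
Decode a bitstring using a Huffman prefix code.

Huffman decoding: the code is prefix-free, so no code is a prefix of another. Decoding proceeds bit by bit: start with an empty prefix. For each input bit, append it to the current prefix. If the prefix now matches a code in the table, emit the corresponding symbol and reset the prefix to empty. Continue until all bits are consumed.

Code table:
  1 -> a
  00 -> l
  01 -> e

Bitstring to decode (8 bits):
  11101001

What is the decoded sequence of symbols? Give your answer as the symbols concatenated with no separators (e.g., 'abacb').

Answer: aaaela

Derivation:
Bit 0: prefix='1' -> emit 'a', reset
Bit 1: prefix='1' -> emit 'a', reset
Bit 2: prefix='1' -> emit 'a', reset
Bit 3: prefix='0' (no match yet)
Bit 4: prefix='01' -> emit 'e', reset
Bit 5: prefix='0' (no match yet)
Bit 6: prefix='00' -> emit 'l', reset
Bit 7: prefix='1' -> emit 'a', reset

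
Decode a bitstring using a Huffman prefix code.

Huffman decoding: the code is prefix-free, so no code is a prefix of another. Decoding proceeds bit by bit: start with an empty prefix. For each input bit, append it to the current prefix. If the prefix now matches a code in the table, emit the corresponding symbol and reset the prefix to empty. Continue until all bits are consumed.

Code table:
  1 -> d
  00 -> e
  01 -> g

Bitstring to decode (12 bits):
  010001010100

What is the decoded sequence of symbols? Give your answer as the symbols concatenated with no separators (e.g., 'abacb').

Answer: geggge

Derivation:
Bit 0: prefix='0' (no match yet)
Bit 1: prefix='01' -> emit 'g', reset
Bit 2: prefix='0' (no match yet)
Bit 3: prefix='00' -> emit 'e', reset
Bit 4: prefix='0' (no match yet)
Bit 5: prefix='01' -> emit 'g', reset
Bit 6: prefix='0' (no match yet)
Bit 7: prefix='01' -> emit 'g', reset
Bit 8: prefix='0' (no match yet)
Bit 9: prefix='01' -> emit 'g', reset
Bit 10: prefix='0' (no match yet)
Bit 11: prefix='00' -> emit 'e', reset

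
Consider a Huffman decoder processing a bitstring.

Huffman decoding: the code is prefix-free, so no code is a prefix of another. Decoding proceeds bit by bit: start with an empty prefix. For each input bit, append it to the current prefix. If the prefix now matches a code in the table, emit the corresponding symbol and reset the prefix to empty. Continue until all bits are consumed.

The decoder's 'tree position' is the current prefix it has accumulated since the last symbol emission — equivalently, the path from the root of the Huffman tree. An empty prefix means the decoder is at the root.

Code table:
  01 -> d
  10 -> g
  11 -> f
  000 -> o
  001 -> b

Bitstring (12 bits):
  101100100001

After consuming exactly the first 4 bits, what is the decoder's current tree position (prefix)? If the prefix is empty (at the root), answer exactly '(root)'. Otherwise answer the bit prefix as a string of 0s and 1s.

Bit 0: prefix='1' (no match yet)
Bit 1: prefix='10' -> emit 'g', reset
Bit 2: prefix='1' (no match yet)
Bit 3: prefix='11' -> emit 'f', reset

Answer: (root)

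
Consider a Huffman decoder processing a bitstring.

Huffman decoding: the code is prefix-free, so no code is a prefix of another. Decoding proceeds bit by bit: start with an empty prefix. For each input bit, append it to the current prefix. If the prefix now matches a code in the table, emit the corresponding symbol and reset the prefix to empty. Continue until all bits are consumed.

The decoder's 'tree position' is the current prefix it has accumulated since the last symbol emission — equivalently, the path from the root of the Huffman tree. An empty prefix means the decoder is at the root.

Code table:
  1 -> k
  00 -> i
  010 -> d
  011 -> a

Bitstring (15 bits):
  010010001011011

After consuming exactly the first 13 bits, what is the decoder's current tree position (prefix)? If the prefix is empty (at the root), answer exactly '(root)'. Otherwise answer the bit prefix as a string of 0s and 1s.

Bit 0: prefix='0' (no match yet)
Bit 1: prefix='01' (no match yet)
Bit 2: prefix='010' -> emit 'd', reset
Bit 3: prefix='0' (no match yet)
Bit 4: prefix='01' (no match yet)
Bit 5: prefix='010' -> emit 'd', reset
Bit 6: prefix='0' (no match yet)
Bit 7: prefix='00' -> emit 'i', reset
Bit 8: prefix='1' -> emit 'k', reset
Bit 9: prefix='0' (no match yet)
Bit 10: prefix='01' (no match yet)
Bit 11: prefix='011' -> emit 'a', reset
Bit 12: prefix='0' (no match yet)

Answer: 0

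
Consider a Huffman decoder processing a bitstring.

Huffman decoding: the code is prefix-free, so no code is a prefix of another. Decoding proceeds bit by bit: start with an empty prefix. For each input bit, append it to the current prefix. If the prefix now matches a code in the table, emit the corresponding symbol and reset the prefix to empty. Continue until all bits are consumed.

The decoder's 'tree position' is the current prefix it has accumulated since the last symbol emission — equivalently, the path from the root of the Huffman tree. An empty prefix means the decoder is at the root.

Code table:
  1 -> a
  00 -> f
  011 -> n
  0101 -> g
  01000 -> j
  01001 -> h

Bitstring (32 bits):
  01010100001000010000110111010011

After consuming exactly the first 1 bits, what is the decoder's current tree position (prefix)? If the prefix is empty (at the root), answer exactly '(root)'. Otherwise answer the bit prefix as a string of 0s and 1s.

Answer: 0

Derivation:
Bit 0: prefix='0' (no match yet)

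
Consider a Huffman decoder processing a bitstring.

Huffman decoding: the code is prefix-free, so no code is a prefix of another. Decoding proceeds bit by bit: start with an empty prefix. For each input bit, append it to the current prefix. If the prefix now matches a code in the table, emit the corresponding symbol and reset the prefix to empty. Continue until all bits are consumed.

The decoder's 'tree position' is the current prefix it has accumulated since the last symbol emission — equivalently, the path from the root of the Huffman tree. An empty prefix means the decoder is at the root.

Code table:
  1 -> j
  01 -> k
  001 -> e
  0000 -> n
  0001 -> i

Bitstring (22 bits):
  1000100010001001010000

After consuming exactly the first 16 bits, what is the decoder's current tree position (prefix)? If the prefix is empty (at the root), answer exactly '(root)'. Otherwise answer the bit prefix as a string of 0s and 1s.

Bit 0: prefix='1' -> emit 'j', reset
Bit 1: prefix='0' (no match yet)
Bit 2: prefix='00' (no match yet)
Bit 3: prefix='000' (no match yet)
Bit 4: prefix='0001' -> emit 'i', reset
Bit 5: prefix='0' (no match yet)
Bit 6: prefix='00' (no match yet)
Bit 7: prefix='000' (no match yet)
Bit 8: prefix='0001' -> emit 'i', reset
Bit 9: prefix='0' (no match yet)
Bit 10: prefix='00' (no match yet)
Bit 11: prefix='000' (no match yet)
Bit 12: prefix='0001' -> emit 'i', reset
Bit 13: prefix='0' (no match yet)
Bit 14: prefix='00' (no match yet)
Bit 15: prefix='001' -> emit 'e', reset

Answer: (root)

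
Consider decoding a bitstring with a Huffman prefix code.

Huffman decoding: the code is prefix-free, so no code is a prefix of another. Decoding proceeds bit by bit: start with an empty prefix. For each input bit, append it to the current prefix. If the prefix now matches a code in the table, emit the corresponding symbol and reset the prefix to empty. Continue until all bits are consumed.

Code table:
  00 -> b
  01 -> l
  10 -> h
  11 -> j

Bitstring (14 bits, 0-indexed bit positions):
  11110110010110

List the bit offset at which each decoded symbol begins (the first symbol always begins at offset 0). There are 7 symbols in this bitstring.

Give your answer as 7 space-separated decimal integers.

Bit 0: prefix='1' (no match yet)
Bit 1: prefix='11' -> emit 'j', reset
Bit 2: prefix='1' (no match yet)
Bit 3: prefix='11' -> emit 'j', reset
Bit 4: prefix='0' (no match yet)
Bit 5: prefix='01' -> emit 'l', reset
Bit 6: prefix='1' (no match yet)
Bit 7: prefix='10' -> emit 'h', reset
Bit 8: prefix='0' (no match yet)
Bit 9: prefix='01' -> emit 'l', reset
Bit 10: prefix='0' (no match yet)
Bit 11: prefix='01' -> emit 'l', reset
Bit 12: prefix='1' (no match yet)
Bit 13: prefix='10' -> emit 'h', reset

Answer: 0 2 4 6 8 10 12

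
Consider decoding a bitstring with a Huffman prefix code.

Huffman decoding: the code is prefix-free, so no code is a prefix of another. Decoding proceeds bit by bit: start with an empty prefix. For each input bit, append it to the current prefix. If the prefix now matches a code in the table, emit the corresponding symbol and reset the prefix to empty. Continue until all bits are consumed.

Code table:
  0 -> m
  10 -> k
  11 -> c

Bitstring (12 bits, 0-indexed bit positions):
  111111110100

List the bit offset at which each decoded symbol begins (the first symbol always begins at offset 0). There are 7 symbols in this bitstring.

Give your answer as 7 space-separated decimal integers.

Bit 0: prefix='1' (no match yet)
Bit 1: prefix='11' -> emit 'c', reset
Bit 2: prefix='1' (no match yet)
Bit 3: prefix='11' -> emit 'c', reset
Bit 4: prefix='1' (no match yet)
Bit 5: prefix='11' -> emit 'c', reset
Bit 6: prefix='1' (no match yet)
Bit 7: prefix='11' -> emit 'c', reset
Bit 8: prefix='0' -> emit 'm', reset
Bit 9: prefix='1' (no match yet)
Bit 10: prefix='10' -> emit 'k', reset
Bit 11: prefix='0' -> emit 'm', reset

Answer: 0 2 4 6 8 9 11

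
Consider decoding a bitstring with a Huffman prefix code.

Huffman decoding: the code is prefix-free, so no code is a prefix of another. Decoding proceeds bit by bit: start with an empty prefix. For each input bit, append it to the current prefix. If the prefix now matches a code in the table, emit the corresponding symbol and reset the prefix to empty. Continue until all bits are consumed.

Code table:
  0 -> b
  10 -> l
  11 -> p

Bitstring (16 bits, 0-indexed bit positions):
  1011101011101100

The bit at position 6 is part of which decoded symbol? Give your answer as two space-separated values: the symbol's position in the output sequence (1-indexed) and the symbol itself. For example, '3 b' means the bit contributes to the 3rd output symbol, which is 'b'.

Answer: 4 l

Derivation:
Bit 0: prefix='1' (no match yet)
Bit 1: prefix='10' -> emit 'l', reset
Bit 2: prefix='1' (no match yet)
Bit 3: prefix='11' -> emit 'p', reset
Bit 4: prefix='1' (no match yet)
Bit 5: prefix='10' -> emit 'l', reset
Bit 6: prefix='1' (no match yet)
Bit 7: prefix='10' -> emit 'l', reset
Bit 8: prefix='1' (no match yet)
Bit 9: prefix='11' -> emit 'p', reset
Bit 10: prefix='1' (no match yet)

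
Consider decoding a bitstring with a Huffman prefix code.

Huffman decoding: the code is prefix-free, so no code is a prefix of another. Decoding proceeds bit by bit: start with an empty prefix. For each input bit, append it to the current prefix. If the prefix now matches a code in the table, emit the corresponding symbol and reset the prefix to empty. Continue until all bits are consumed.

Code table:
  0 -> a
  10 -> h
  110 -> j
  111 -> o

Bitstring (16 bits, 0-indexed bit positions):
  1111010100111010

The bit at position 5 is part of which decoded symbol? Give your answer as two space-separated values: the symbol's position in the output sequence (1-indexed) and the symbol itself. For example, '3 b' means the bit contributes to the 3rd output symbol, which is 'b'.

Answer: 3 h

Derivation:
Bit 0: prefix='1' (no match yet)
Bit 1: prefix='11' (no match yet)
Bit 2: prefix='111' -> emit 'o', reset
Bit 3: prefix='1' (no match yet)
Bit 4: prefix='10' -> emit 'h', reset
Bit 5: prefix='1' (no match yet)
Bit 6: prefix='10' -> emit 'h', reset
Bit 7: prefix='1' (no match yet)
Bit 8: prefix='10' -> emit 'h', reset
Bit 9: prefix='0' -> emit 'a', reset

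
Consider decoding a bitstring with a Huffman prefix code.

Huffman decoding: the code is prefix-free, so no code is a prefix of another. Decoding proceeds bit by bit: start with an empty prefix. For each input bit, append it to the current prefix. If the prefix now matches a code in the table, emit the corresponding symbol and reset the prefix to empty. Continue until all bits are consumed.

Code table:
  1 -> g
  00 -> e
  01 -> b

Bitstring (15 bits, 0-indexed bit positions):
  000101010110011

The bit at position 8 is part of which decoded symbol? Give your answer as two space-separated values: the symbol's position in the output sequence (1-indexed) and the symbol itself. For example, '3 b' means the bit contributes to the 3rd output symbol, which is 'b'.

Answer: 5 b

Derivation:
Bit 0: prefix='0' (no match yet)
Bit 1: prefix='00' -> emit 'e', reset
Bit 2: prefix='0' (no match yet)
Bit 3: prefix='01' -> emit 'b', reset
Bit 4: prefix='0' (no match yet)
Bit 5: prefix='01' -> emit 'b', reset
Bit 6: prefix='0' (no match yet)
Bit 7: prefix='01' -> emit 'b', reset
Bit 8: prefix='0' (no match yet)
Bit 9: prefix='01' -> emit 'b', reset
Bit 10: prefix='1' -> emit 'g', reset
Bit 11: prefix='0' (no match yet)
Bit 12: prefix='00' -> emit 'e', reset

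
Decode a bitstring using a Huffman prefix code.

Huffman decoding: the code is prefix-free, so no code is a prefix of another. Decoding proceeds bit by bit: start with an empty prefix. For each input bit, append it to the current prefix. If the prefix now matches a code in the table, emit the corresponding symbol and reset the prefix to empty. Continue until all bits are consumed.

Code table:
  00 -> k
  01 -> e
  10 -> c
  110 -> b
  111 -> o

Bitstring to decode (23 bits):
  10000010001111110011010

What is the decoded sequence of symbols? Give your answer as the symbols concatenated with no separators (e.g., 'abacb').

Bit 0: prefix='1' (no match yet)
Bit 1: prefix='10' -> emit 'c', reset
Bit 2: prefix='0' (no match yet)
Bit 3: prefix='00' -> emit 'k', reset
Bit 4: prefix='0' (no match yet)
Bit 5: prefix='00' -> emit 'k', reset
Bit 6: prefix='1' (no match yet)
Bit 7: prefix='10' -> emit 'c', reset
Bit 8: prefix='0' (no match yet)
Bit 9: prefix='00' -> emit 'k', reset
Bit 10: prefix='1' (no match yet)
Bit 11: prefix='11' (no match yet)
Bit 12: prefix='111' -> emit 'o', reset
Bit 13: prefix='1' (no match yet)
Bit 14: prefix='11' (no match yet)
Bit 15: prefix='111' -> emit 'o', reset
Bit 16: prefix='0' (no match yet)
Bit 17: prefix='00' -> emit 'k', reset
Bit 18: prefix='1' (no match yet)
Bit 19: prefix='11' (no match yet)
Bit 20: prefix='110' -> emit 'b', reset
Bit 21: prefix='1' (no match yet)
Bit 22: prefix='10' -> emit 'c', reset

Answer: ckkckookbc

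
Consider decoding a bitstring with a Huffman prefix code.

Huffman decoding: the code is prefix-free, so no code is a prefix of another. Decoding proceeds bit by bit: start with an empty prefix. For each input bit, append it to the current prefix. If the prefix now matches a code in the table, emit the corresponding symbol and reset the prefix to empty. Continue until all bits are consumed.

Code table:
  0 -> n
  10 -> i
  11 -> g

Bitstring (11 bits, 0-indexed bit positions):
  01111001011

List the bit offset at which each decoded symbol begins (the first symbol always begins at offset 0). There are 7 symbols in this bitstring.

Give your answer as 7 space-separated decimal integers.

Bit 0: prefix='0' -> emit 'n', reset
Bit 1: prefix='1' (no match yet)
Bit 2: prefix='11' -> emit 'g', reset
Bit 3: prefix='1' (no match yet)
Bit 4: prefix='11' -> emit 'g', reset
Bit 5: prefix='0' -> emit 'n', reset
Bit 6: prefix='0' -> emit 'n', reset
Bit 7: prefix='1' (no match yet)
Bit 8: prefix='10' -> emit 'i', reset
Bit 9: prefix='1' (no match yet)
Bit 10: prefix='11' -> emit 'g', reset

Answer: 0 1 3 5 6 7 9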